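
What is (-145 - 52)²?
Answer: 38809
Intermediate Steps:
(-145 - 52)² = (-197)² = 38809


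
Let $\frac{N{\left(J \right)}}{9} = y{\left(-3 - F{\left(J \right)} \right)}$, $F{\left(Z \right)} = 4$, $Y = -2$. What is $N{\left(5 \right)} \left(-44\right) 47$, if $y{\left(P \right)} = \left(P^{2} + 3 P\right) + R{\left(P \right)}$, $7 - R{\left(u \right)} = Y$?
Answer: $-688644$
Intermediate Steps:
$R{\left(u \right)} = 9$ ($R{\left(u \right)} = 7 - -2 = 7 + 2 = 9$)
$y{\left(P \right)} = 9 + P^{2} + 3 P$ ($y{\left(P \right)} = \left(P^{2} + 3 P\right) + 9 = 9 + P^{2} + 3 P$)
$N{\left(J \right)} = 333$ ($N{\left(J \right)} = 9 \left(9 + \left(-3 - 4\right)^{2} + 3 \left(-3 - 4\right)\right) = 9 \left(9 + \left(-7\right)^{2} + 3 \left(-7\right)\right) = 9 \left(9 + 49 - 21\right) = 9 \cdot 37 = 333$)
$N{\left(5 \right)} \left(-44\right) 47 = 333 \left(-44\right) 47 = \left(-14652\right) 47 = -688644$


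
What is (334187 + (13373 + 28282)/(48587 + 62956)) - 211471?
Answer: 4562717481/37181 ≈ 1.2272e+5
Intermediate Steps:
(334187 + (13373 + 28282)/(48587 + 62956)) - 211471 = (334187 + 41655/111543) - 211471 = (334187 + 41655*(1/111543)) - 211471 = (334187 + 13885/37181) - 211471 = 12425420732/37181 - 211471 = 4562717481/37181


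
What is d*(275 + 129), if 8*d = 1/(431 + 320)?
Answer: 101/1502 ≈ 0.067244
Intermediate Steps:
d = 1/6008 (d = 1/(8*(431 + 320)) = (⅛)/751 = (⅛)*(1/751) = 1/6008 ≈ 0.00016644)
d*(275 + 129) = (275 + 129)/6008 = (1/6008)*404 = 101/1502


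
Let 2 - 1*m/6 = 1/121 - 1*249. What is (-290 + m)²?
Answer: 21647236900/14641 ≈ 1.4785e+6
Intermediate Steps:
m = 182220/121 (m = 12 - 6*(1/121 - 1*249) = 12 - 6*(1/121 - 249) = 12 - 6*(-30128/121) = 12 + 180768/121 = 182220/121 ≈ 1506.0)
(-290 + m)² = (-290 + 182220/121)² = (147130/121)² = 21647236900/14641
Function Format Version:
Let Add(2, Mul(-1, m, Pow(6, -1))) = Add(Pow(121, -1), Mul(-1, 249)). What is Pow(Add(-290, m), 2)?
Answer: Rational(21647236900, 14641) ≈ 1.4785e+6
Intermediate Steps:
m = Rational(182220, 121) (m = Add(12, Mul(-6, Add(Pow(121, -1), Mul(-1, 249)))) = Add(12, Mul(-6, Add(Rational(1, 121), -249))) = Add(12, Mul(-6, Rational(-30128, 121))) = Add(12, Rational(180768, 121)) = Rational(182220, 121) ≈ 1506.0)
Pow(Add(-290, m), 2) = Pow(Add(-290, Rational(182220, 121)), 2) = Pow(Rational(147130, 121), 2) = Rational(21647236900, 14641)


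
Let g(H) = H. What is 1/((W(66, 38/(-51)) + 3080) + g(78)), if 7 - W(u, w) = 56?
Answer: 1/3109 ≈ 0.00032165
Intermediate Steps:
W(u, w) = -49 (W(u, w) = 7 - 1*56 = 7 - 56 = -49)
1/((W(66, 38/(-51)) + 3080) + g(78)) = 1/((-49 + 3080) + 78) = 1/(3031 + 78) = 1/3109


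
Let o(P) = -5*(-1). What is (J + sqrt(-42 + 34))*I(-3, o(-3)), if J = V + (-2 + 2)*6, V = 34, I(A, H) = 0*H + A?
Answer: -102 - 6*I*sqrt(2) ≈ -102.0 - 8.4853*I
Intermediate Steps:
o(P) = 5
I(A, H) = A (I(A, H) = 0 + A = A)
J = 34 (J = 34 + (-2 + 2)*6 = 34 + 0*6 = 34 + 0 = 34)
(J + sqrt(-42 + 34))*I(-3, o(-3)) = (34 + sqrt(-42 + 34))*(-3) = (34 + sqrt(-8))*(-3) = (34 + 2*I*sqrt(2))*(-3) = -102 - 6*I*sqrt(2)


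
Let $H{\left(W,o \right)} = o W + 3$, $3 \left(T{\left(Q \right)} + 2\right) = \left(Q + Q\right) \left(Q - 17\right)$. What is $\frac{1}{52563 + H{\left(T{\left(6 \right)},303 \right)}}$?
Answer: $\frac{1}{38628} \approx 2.5888 \cdot 10^{-5}$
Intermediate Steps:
$T{\left(Q \right)} = -2 + \frac{2 Q \left(-17 + Q\right)}{3}$ ($T{\left(Q \right)} = -2 + \frac{\left(Q + Q\right) \left(Q - 17\right)}{3} = -2 + \frac{2 Q \left(-17 + Q\right)}{3}$)
$H{\left(W,o \right)} = 3 + W o$ ($H{\left(W,o \right)} = W o + 3 = 3 + W o$)
$\frac{1}{52563 + H{\left(T{\left(6 \right)},303 \right)}} = \frac{1}{52563 + \left(3 + \left(-2 - 68 + \frac{2 \cdot 6^{2}}{3}\right) 303\right)} = \frac{1}{52563 + \left(3 + \left(-2 - 68 + \frac{2}{3} \cdot 36\right) 303\right)} = \frac{1}{52563 + \left(3 + \left(-2 - 68 + 24\right) 303\right)} = \frac{1}{52563 + \left(3 - 13938\right)} = \frac{1}{52563 - 13935} = \frac{1}{38628}$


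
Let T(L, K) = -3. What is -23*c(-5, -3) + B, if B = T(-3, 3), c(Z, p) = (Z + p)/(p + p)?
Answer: -101/3 ≈ -33.667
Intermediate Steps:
c(Z, p) = (Z + p)/(2*p) (c(Z, p) = (Z + p)/((2*p)) = (Z + p)*(1/(2*p)) = (Z + p)/(2*p))
B = -3
-23*c(-5, -3) + B = -23*(-5 - 3)/(2*(-3)) - 3 = -23*(-1)*(-8)/(2*3) - 3 = -23*4/3 - 3 = -92/3 - 3 = -101/3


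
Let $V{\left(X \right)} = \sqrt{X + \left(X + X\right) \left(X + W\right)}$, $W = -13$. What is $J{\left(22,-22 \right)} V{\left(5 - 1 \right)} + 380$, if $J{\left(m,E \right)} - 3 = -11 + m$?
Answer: $380 + 28 i \sqrt{17} \approx 380.0 + 115.45 i$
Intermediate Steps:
$J{\left(m,E \right)} = -8 + m$ ($J{\left(m,E \right)} = 3 + \left(-11 + m\right) = -8 + m$)
$V{\left(X \right)} = \sqrt{X + 2 X \left(-13 + X\right)}$ ($V{\left(X \right)} = \sqrt{X + \left(X + X\right) \left(X - 13\right)} = \sqrt{X + 2 X \left(-13 + X\right)}$)
$J{\left(22,-22 \right)} V{\left(5 - 1 \right)} + 380 = \left(-8 + 22\right) \sqrt{\left(5 - 1\right) \left(-25 + 2 \left(5 - 1\right)\right)} + 380 = 14 \sqrt{4 \left(-25 + 2 \cdot 4\right)} + 380 = 14 \sqrt{4 \left(-25 + 8\right)} + 380 = 14 \sqrt{4 \left(-17\right)} + 380 = 14 \sqrt{-68} + 380 = 14 \cdot 2 i \sqrt{17} + 380 = 28 i \sqrt{17} + 380 = 380 + 28 i \sqrt{17}$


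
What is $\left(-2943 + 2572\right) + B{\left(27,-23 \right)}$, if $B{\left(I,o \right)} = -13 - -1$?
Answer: $-383$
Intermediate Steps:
$B{\left(I,o \right)} = -12$ ($B{\left(I,o \right)} = -13 + 1 = -12$)
$\left(-2943 + 2572\right) + B{\left(27,-23 \right)} = \left(-2943 + 2572\right) - 12 = -371 - 12 = -383$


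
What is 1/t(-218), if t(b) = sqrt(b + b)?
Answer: -I*sqrt(109)/218 ≈ -0.047891*I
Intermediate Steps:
t(b) = sqrt(2)*sqrt(b) (t(b) = sqrt(2*b) = sqrt(2)*sqrt(b))
1/t(-218) = 1/(sqrt(2)*sqrt(-218)) = 1/(sqrt(2)*(I*sqrt(218))) = 1/(2*I*sqrt(109)) = -I*sqrt(109)/218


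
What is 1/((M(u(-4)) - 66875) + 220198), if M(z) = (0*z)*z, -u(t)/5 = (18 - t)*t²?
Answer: 1/153323 ≈ 6.5222e-6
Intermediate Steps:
u(t) = -5*t²*(18 - t) (u(t) = -5*(18 - t)*t² = -5*t²*(18 - t))
M(z) = 0 (M(z) = 0*z = 0)
1/((M(u(-4)) - 66875) + 220198) = 1/((0 - 66875) + 220198) = 1/(-66875 + 220198) = 1/153323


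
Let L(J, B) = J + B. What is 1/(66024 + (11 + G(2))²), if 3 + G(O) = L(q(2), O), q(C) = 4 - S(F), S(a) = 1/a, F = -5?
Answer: 25/1655641 ≈ 1.5100e-5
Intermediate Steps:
q(C) = 21/5 (q(C) = 4 - 1/(-5) = 4 - 1*(-⅕) = 4 + ⅕ = 21/5)
L(J, B) = B + J
G(O) = 6/5 + O (G(O) = -3 + (O + 21/5) = -3 + (21/5 + O) = 6/5 + O)
1/(66024 + (11 + G(2))²) = 1/(66024 + (11 + (6/5 + 2))²) = 1/(66024 + (11 + 16/5)²) = 1/(66024 + (71/5)²) = 1/(66024 + 5041/25) = 1/(1655641/25) = 25/1655641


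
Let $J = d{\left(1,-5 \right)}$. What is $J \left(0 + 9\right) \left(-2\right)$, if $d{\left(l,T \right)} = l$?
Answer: $-18$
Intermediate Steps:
$J = 1$
$J \left(0 + 9\right) \left(-2\right) = 1 \left(0 + 9\right) \left(-2\right) = 1 \cdot 9 \left(-2\right) = 1 \left(-18\right) = -18$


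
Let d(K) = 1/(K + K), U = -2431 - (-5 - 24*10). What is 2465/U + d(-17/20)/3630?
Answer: -15213701/13489806 ≈ -1.1278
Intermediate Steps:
U = -2186 (U = -2431 - (-5 - 240) = -2431 - 1*(-245) = -2431 + 245 = -2186)
d(K) = 1/(2*K)
2465/U + d(-17/20)/3630 = 2465/(-2186) + (1/(2*((-17/20))))/3630 = 2465*(-1/2186) + (1/(2*((-17*1/20))))*(1/3630) = -2465/2186 + (1/(2*(-17/20)))*(1/3630) = -2465/2186 + ((½)*(-20/17))*(1/3630) = -2465/2186 - 10/17*1/3630 = -2465/2186 - 1/6171 = -15213701/13489806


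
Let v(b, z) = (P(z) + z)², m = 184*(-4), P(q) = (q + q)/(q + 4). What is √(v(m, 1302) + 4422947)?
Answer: √2611050281387/653 ≈ 2474.5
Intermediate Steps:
P(q) = 2*q/(4 + q) (P(q) = (2*q)/(4 + q) = 2*q/(4 + q))
m = -736
v(b, z) = (z + 2*z/(4 + z))² (v(b, z) = (2*z/(4 + z) + z)² = (z + 2*z/(4 + z))²)
√(v(m, 1302) + 4422947) = √(1302²*(6 + 1302)²/(4 + 1302)² + 4422947) = √(1695204*1308²/1306² + 4422947) = √(1695204*(1/1705636)*1710864 + 4422947) = √(725065874064/426409 + 4422947) = √(2611050281387/426409) = √2611050281387/653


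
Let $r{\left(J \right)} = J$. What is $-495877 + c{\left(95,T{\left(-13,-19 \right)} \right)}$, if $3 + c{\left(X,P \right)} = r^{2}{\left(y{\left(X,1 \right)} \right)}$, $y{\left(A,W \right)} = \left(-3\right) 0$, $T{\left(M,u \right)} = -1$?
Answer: $-495880$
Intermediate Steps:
$y{\left(A,W \right)} = 0$
$c{\left(X,P \right)} = -3$ ($c{\left(X,P \right)} = -3 + 0^{2} = -3 + 0 = -3$)
$-495877 + c{\left(95,T{\left(-13,-19 \right)} \right)} = -495877 - 3 = -495880$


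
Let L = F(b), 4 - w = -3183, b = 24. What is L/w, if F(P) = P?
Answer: 24/3187 ≈ 0.0075306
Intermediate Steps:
w = 3187 (w = 4 - 1*(-3183) = 4 + 3183 = 3187)
L = 24
L/w = 24/3187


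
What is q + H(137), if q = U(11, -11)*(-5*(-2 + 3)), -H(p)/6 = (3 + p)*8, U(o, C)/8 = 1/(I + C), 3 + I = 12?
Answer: -6700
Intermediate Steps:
I = 9 (I = -3 + 12 = 9)
U(o, C) = 8/(9 + C)
H(p) = -144 - 48*p (H(p) = -6*(3 + p)*8 = -6*(24 + 8*p) = -144 - 48*p)
q = 20 (q = (8/(9 - 11))*(-5*(-2 + 3)) = (8/(-2))*(-5*1) = (8*(-½))*(-5) = -4*(-5) = 20)
q + H(137) = 20 + (-144 - 48*137) = 20 + (-144 - 6576) = 20 - 6720 = -6700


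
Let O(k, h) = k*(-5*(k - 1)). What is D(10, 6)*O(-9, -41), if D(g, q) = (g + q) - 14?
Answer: -900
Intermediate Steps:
O(k, h) = k*(5 - 5*k) (O(k, h) = k*(-5*(-1 + k)) = k*(5 - 5*k))
D(g, q) = -14 + g + q
D(10, 6)*O(-9, -41) = (-14 + 10 + 6)*(5*(-9)*(1 - 1*(-9))) = 2*(5*(-9)*(1 + 9)) = 2*(5*(-9)*10) = 2*(-450) = -900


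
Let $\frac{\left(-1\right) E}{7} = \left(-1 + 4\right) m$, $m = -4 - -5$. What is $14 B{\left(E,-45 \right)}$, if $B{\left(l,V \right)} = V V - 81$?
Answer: $27216$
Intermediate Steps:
$m = 1$ ($m = -4 + 5 = 1$)
$E = -21$ ($E = - 7 \left(-1 + 4\right) 1 = - 7 \cdot 3 \cdot 1 = \left(-7\right) 3 = -21$)
$B{\left(l,V \right)} = -81 + V^{2}$ ($B{\left(l,V \right)} = V^{2} - 81 = -81 + V^{2}$)
$14 B{\left(E,-45 \right)} = 14 \left(-81 + \left(-45\right)^{2}\right) = 14 \left(-81 + 2025\right) = 14 \cdot 1944 = 27216$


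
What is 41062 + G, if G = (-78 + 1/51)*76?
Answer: 1791910/51 ≈ 35136.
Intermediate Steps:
G = -302252/51 (G = (-78 + 1/51)*76 = -3977/51*76 = -302252/51 ≈ -5926.5)
41062 + G = 41062 - 302252/51 = 1791910/51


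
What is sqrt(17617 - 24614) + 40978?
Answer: 40978 + I*sqrt(6997) ≈ 40978.0 + 83.648*I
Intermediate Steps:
sqrt(17617 - 24614) + 40978 = sqrt(-6997) + 40978 = I*sqrt(6997) + 40978 = 40978 + I*sqrt(6997)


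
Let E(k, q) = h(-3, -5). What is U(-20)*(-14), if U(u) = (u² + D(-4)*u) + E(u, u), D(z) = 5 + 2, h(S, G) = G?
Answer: -3570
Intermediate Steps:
E(k, q) = -5
D(z) = 7
U(u) = -5 + u² + 7*u (U(u) = (u² + 7*u) - 5 = -5 + u² + 7*u)
U(-20)*(-14) = (-5 + (-20)² + 7*(-20))*(-14) = (-5 + 400 - 140)*(-14) = 255*(-14) = -3570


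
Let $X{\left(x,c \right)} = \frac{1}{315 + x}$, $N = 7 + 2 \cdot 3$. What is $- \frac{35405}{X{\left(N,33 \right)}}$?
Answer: $-11612840$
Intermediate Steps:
$N = 13$ ($N = 7 + 6 = 13$)
$- \frac{35405}{X{\left(N,33 \right)}} = - \frac{35405}{\frac{1}{315 + 13}} = - \frac{35405}{\frac{1}{328}} = - 35405 \frac{1}{\frac{1}{328}} = \left(-35405\right) 328 = -11612840$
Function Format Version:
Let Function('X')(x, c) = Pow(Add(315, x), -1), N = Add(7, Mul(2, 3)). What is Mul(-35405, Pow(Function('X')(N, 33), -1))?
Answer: -11612840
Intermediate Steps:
N = 13 (N = Add(7, 6) = 13)
Mul(-35405, Pow(Function('X')(N, 33), -1)) = Mul(-35405, Pow(Pow(Add(315, 13), -1), -1)) = Mul(-35405, Pow(Pow(328, -1), -1)) = Mul(-35405, Pow(Rational(1, 328), -1)) = Mul(-35405, 328) = -11612840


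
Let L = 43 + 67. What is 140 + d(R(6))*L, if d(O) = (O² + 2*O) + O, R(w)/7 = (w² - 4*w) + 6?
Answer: 1788080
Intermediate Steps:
L = 110
R(w) = 42 - 28*w + 7*w² (R(w) = 7*((w² - 4*w) + 6) = 7*(6 + w² - 4*w) = 42 - 28*w + 7*w²)
d(O) = O² + 3*O
140 + d(R(6))*L = 140 + ((42 - 28*6 + 7*6²)*(3 + (42 - 28*6 + 7*6²)))*110 = 140 + ((42 - 168 + 7*36)*(3 + (42 - 168 + 7*36)))*110 = 140 + ((42 - 168 + 252)*(3 + (42 - 168 + 252)))*110 = 140 + (126*(3 + 126))*110 = 140 + (126*129)*110 = 140 + 16254*110 = 140 + 1787940 = 1788080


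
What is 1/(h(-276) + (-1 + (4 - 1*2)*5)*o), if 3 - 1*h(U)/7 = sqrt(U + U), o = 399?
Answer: 43/155638 + I*sqrt(138)/933828 ≈ 0.00027628 + 1.258e-5*I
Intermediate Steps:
h(U) = 21 - 7*sqrt(2)*sqrt(U) (h(U) = 21 - 7*sqrt(U + U) = 21 - 7*sqrt(2)*sqrt(U))
1/(h(-276) + (-1 + (4 - 1*2)*5)*o) = 1/((21 - 7*sqrt(2)*sqrt(-276)) + (-1 + (4 - 1*2)*5)*399) = 1/((21 - 7*sqrt(2)*2*I*sqrt(69)) + (-1 + (4 - 2)*5)*399) = 1/((21 - 14*I*sqrt(138)) + (-1 + 2*5)*399) = 1/((21 - 14*I*sqrt(138)) + (-1 + 10)*399) = 1/((21 - 14*I*sqrt(138)) + 9*399) = 1/((21 - 14*I*sqrt(138)) + 3591) = 1/(3612 - 14*I*sqrt(138))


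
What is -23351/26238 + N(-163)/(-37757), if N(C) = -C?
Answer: -885940501/990668166 ≈ -0.89429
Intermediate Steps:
-23351/26238 + N(-163)/(-37757) = -23351/26238 - 1*(-163)/(-37757) = -23351*1/26238 + 163*(-1/37757) = -23351/26238 - 163/37757 = -885940501/990668166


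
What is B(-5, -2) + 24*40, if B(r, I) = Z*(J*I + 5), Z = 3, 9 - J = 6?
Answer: 957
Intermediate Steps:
J = 3 (J = 9 - 1*6 = 9 - 6 = 3)
B(r, I) = 15 + 9*I (B(r, I) = 3*(3*I + 5) = 3*(5 + 3*I) = 15 + 9*I)
B(-5, -2) + 24*40 = (15 + 9*(-2)) + 24*40 = (15 - 18) + 960 = -3 + 960 = 957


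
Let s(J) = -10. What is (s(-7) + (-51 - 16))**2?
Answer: 5929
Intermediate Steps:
(s(-7) + (-51 - 16))**2 = (-10 + (-51 - 16))**2 = (-10 - 67)**2 = (-77)**2 = 5929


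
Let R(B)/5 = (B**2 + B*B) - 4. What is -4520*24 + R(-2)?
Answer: -108460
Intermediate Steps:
R(B) = -20 + 10*B**2 (R(B) = 5*((B**2 + B*B) - 4) = 5*((B**2 + B**2) - 4) = 5*(2*B**2 - 4) = 5*(-4 + 2*B**2) = -20 + 10*B**2)
-4520*24 + R(-2) = -4520*24 + (-20 + 10*(-2)**2) = -452*240 + (-20 + 10*4) = -108480 + (-20 + 40) = -108480 + 20 = -108460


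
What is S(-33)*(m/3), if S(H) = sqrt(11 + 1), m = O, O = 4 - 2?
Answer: 4*sqrt(3)/3 ≈ 2.3094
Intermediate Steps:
O = 2
m = 2
S(H) = 2*sqrt(3) (S(H) = sqrt(12) = 2*sqrt(3))
S(-33)*(m/3) = (2*sqrt(3))*(2/3) = 4*sqrt(3)/3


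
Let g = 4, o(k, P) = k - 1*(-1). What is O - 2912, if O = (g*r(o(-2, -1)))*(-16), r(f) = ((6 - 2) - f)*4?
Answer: -4192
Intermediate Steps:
o(k, P) = 1 + k (o(k, P) = k + 1 = 1 + k)
r(f) = 16 - 4*f (r(f) = (4 - f)*4 = 16 - 4*f)
O = -1280 (O = (4*(16 - 4*(1 - 2)))*(-16) = (4*(16 - 4*(-1)))*(-16) = (4*(16 + 4))*(-16) = (4*20)*(-16) = 80*(-16) = -1280)
O - 2912 = -1280 - 2912 = -4192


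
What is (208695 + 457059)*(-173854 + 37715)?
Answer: -90635083806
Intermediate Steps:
(208695 + 457059)*(-173854 + 37715) = 665754*(-136139) = -90635083806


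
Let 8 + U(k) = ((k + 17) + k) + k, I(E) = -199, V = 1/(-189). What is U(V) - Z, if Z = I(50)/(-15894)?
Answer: 110907/12362 ≈ 8.9716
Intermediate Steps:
V = -1/189 ≈ -0.0052910
Z = 199/15894 (Z = -199/(-15894) = -199*(-1/15894) = 199/15894 ≈ 0.012520)
U(k) = 9 + 3*k (U(k) = -8 + (((k + 17) + k) + k) = -8 + (((17 + k) + k) + k) = -8 + ((17 + 2*k) + k) = -8 + (17 + 3*k) = 9 + 3*k)
U(V) - Z = (9 + 3*(-1/189)) - 1*199/15894 = (9 - 1/63) - 199/15894 = 566/63 - 199/15894 = 110907/12362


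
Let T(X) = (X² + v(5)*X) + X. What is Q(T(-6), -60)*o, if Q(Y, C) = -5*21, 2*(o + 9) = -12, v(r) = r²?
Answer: 1575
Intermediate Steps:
T(X) = X² + 26*X (T(X) = (X² + 5²*X) + X = (X² + 25*X) + X = X² + 26*X)
o = -15 (o = -9 + (½)*(-12) = -9 - 6 = -15)
Q(Y, C) = -105
Q(T(-6), -60)*o = -105*(-15) = 1575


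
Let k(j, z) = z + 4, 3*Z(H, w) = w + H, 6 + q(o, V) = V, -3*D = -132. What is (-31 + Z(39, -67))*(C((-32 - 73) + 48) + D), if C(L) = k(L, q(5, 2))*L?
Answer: -5324/3 ≈ -1774.7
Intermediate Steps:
D = 44 (D = -⅓*(-132) = 44)
q(o, V) = -6 + V
Z(H, w) = H/3 + w/3 (Z(H, w) = (w + H)/3 = (H + w)/3 = H/3 + w/3)
k(j, z) = 4 + z
C(L) = 0 (C(L) = (4 + (-6 + 2))*L = (4 - 4)*L = 0*L = 0)
(-31 + Z(39, -67))*(C((-32 - 73) + 48) + D) = (-31 + ((⅓)*39 + (⅓)*(-67)))*(0 + 44) = (-31 + (13 - 67/3))*44 = (-31 - 28/3)*44 = -121/3*44 = -5324/3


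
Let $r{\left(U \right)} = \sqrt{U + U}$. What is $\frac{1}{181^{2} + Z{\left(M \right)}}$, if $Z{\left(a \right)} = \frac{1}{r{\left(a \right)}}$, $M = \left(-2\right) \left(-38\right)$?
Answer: $\frac{4979672}{163139034391} - \frac{2 \sqrt{38}}{163139034391} \approx 3.0524 \cdot 10^{-5}$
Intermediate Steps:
$M = 76$
$r{\left(U \right)} = \sqrt{2} \sqrt{U}$ ($r{\left(U \right)} = \sqrt{2 U} = \sqrt{2} \sqrt{U}$)
$Z{\left(a \right)} = \frac{\sqrt{2}}{2 \sqrt{a}}$ ($Z{\left(a \right)} = \frac{1}{\sqrt{2} \sqrt{a}} = \frac{\sqrt{2}}{2 \sqrt{a}}$)
$\frac{1}{181^{2} + Z{\left(M \right)}} = \frac{1}{181^{2} + \frac{\sqrt{2}}{2 \cdot 2 \sqrt{19}}} = \frac{1}{32761 + \frac{\sqrt{2} \frac{\sqrt{19}}{38}}{2}} = \frac{1}{32761 + \frac{\sqrt{38}}{76}}$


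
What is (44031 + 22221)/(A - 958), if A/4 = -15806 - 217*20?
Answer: -33126/40771 ≈ -0.81249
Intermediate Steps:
A = -80584 (A = 4*(-15806 - 217*20) = 4*(-15806 - 1*4340) = 4*(-15806 - 4340) = 4*(-20146) = -80584)
(44031 + 22221)/(A - 958) = (44031 + 22221)/(-80584 - 958) = 66252/(-81542) = 66252*(-1/81542) = -33126/40771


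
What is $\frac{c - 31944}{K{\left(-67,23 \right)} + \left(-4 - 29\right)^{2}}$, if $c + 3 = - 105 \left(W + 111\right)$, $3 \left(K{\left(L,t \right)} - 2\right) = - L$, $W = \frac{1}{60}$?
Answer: $- \frac{104649}{2672} \approx -39.165$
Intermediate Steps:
$W = \frac{1}{60} \approx 0.016667$
$K{\left(L,t \right)} = 2 - \frac{L}{3}$ ($K{\left(L,t \right)} = 2 + \frac{\left(-1\right) L}{3} = 2 - \frac{L}{3}$)
$c = - \frac{46639}{4}$ ($c = -3 - 105 \left(\frac{1}{60} + 111\right) = -3 - \frac{46627}{4} = - \frac{46639}{4} \approx -11660.0$)
$\frac{c - 31944}{K{\left(-67,23 \right)} + \left(-4 - 29\right)^{2}} = \frac{- \frac{46639}{4} - 31944}{\left(2 - - \frac{67}{3}\right) + \left(-4 - 29\right)^{2}} = - \frac{174415}{4 \left(\left(2 + \frac{67}{3}\right) + \left(-33\right)^{2}\right)} = - \frac{174415}{4 \left(\frac{73}{3} + 1089\right)} = - \frac{174415}{4 \cdot \frac{3340}{3}} = \left(- \frac{174415}{4}\right) \frac{3}{3340} = - \frac{104649}{2672}$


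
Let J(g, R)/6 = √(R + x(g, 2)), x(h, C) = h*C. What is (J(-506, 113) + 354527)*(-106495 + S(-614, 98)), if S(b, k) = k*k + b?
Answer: -34568155135 - 585030*I*√899 ≈ -3.4568e+10 - 1.7541e+7*I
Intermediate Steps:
x(h, C) = C*h
J(g, R) = 6*√(R + 2*g)
S(b, k) = b + k² (S(b, k) = k² + b = b + k²)
(J(-506, 113) + 354527)*(-106495 + S(-614, 98)) = (6*√(113 + 2*(-506)) + 354527)*(-106495 + (-614 + 98²)) = (6*√(113 - 1012) + 354527)*(-106495 + (-614 + 9604)) = (6*√(-899) + 354527)*(-106495 + 8990) = (6*(I*√899) + 354527)*(-97505) = (6*I*√899 + 354527)*(-97505) = (354527 + 6*I*√899)*(-97505) = -34568155135 - 585030*I*√899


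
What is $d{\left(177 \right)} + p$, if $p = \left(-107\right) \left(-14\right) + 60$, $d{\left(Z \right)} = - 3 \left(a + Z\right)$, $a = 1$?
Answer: $1024$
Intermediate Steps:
$d{\left(Z \right)} = -3 - 3 Z$ ($d{\left(Z \right)} = - 3 \left(1 + Z\right) = -3 - 3 Z$)
$p = 1558$ ($p = 1498 + 60 = 1558$)
$d{\left(177 \right)} + p = \left(-3 - 531\right) + 1558 = -534 + 1558 = 1024$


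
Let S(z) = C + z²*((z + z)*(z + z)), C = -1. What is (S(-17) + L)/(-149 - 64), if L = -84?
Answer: -111333/71 ≈ -1568.1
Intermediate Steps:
S(z) = -1 + 4*z⁴ (S(z) = -1 + z²*((z + z)*(z + z)) = -1 + z²*((2*z)*(2*z)) = -1 + z²*(4*z²) = -1 + 4*z⁴)
(S(-17) + L)/(-149 - 64) = ((-1 + 4*(-17)⁴) - 84)/(-149 - 64) = ((-1 + 4*83521) - 84)/(-213) = ((-1 + 334084) - 84)*(-1/213) = (334083 - 84)*(-1/213) = 333999*(-1/213) = -111333/71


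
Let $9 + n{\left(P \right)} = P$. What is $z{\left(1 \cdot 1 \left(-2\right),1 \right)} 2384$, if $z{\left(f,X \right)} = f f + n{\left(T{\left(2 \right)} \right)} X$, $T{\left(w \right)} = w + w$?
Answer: $-2384$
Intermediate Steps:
$T{\left(w \right)} = 2 w$
$n{\left(P \right)} = -9 + P$
$z{\left(f,X \right)} = f^{2} - 5 X$ ($z{\left(f,X \right)} = f f + \left(-9 + 2 \cdot 2\right) X = f^{2} + \left(-9 + 4\right) X = f^{2} - 5 X$)
$z{\left(1 \cdot 1 \left(-2\right),1 \right)} 2384 = \left(\left(1 \cdot 1 \left(-2\right)\right)^{2} - 5\right) 2384 = \left(\left(1 \left(-2\right)\right)^{2} - 5\right) 2384 = \left(\left(-2\right)^{2} - 5\right) 2384 = \left(4 - 5\right) 2384 = \left(-1\right) 2384 = -2384$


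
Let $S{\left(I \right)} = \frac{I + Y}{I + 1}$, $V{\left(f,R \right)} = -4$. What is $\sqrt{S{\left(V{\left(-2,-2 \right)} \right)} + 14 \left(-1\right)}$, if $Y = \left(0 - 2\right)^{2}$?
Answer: $i \sqrt{14} \approx 3.7417 i$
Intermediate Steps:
$Y = 4$ ($Y = \left(0 - 2\right)^{2} = \left(-2\right)^{2} = 4$)
$S{\left(I \right)} = \frac{4 + I}{1 + I}$ ($S{\left(I \right)} = \frac{I + 4}{I + 1} = \frac{4 + I}{1 + I}$)
$\sqrt{S{\left(V{\left(-2,-2 \right)} \right)} + 14 \left(-1\right)} = \sqrt{\frac{4 - 4}{1 - 4} + 14 \left(-1\right)} = \sqrt{\frac{1}{-3} \cdot 0 - 14} = \sqrt{\left(- \frac{1}{3}\right) 0 - 14} = \sqrt{0 - 14} = \sqrt{-14} = i \sqrt{14}$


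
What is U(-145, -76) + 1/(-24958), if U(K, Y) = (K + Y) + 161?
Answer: -1497481/24958 ≈ -60.000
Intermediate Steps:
U(K, Y) = 161 + K + Y
U(-145, -76) + 1/(-24958) = (161 - 145 - 76) + 1/(-24958) = -60 - 1/24958 = -1497481/24958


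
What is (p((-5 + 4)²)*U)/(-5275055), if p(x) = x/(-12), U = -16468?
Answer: -4117/15825165 ≈ -0.00026016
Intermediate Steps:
p(x) = -x/12 (p(x) = x*(-1/12) = -x/12)
(p((-5 + 4)²)*U)/(-5275055) = (-(-5 + 4)²/12*(-16468))/(-5275055) = (-1/12*(-1)²*(-16468))*(-1/5275055) = (-1/12*1*(-16468))*(-1/5275055) = -1/12*(-16468)*(-1/5275055) = (4117/3)*(-1/5275055) = -4117/15825165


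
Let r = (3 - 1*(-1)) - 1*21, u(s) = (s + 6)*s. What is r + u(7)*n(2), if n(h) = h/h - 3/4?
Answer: 23/4 ≈ 5.7500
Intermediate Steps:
u(s) = s*(6 + s) (u(s) = (6 + s)*s = s*(6 + s))
n(h) = ¼ (n(h) = 1 - 3*¼ = 1 - ¾ = ¼)
r = -17 (r = (3 + 1) - 21 = 4 - 21 = -17)
r + u(7)*n(2) = -17 + (7*(6 + 7))*(¼) = -17 + (7*13)*(¼) = -17 + 91*(¼) = -17 + 91/4 = 23/4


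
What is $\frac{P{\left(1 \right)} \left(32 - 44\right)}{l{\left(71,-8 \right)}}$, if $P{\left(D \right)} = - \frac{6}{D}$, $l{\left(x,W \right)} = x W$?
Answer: $- \frac{9}{71} \approx -0.12676$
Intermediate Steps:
$l{\left(x,W \right)} = W x$
$\frac{P{\left(1 \right)} \left(32 - 44\right)}{l{\left(71,-8 \right)}} = \frac{- \frac{6}{1} \left(32 - 44\right)}{\left(-8\right) 71} = \frac{\left(-6\right) 1 \left(-12\right)}{-568} = \left(-6\right) \left(-12\right) \left(- \frac{1}{568}\right) = 72 \left(- \frac{1}{568}\right) = - \frac{9}{71}$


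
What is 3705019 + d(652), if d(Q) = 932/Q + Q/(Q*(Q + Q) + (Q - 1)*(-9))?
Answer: 509917838123446/137628887 ≈ 3.7050e+6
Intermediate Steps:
d(Q) = 932/Q + Q/(9 - 9*Q + 2*Q²) (d(Q) = 932/Q + Q/(Q*(2*Q) + (-1 + Q)*(-9)) = 932/Q + Q/(2*Q² + (9 - 9*Q)) = 932/Q + Q/(9 - 9*Q + 2*Q²))
3705019 + d(652) = 3705019 + (8388 - 8388*652 + 1865*652²)/(652*(9 - 9*652 + 2*652²)) = 3705019 + (8388 - 5468976 + 1865*425104)/(652*(9 - 5868 + 2*425104)) = 3705019 + (8388 - 5468976 + 792818960)/(652*(9 - 5868 + 850208)) = 3705019 + (1/652)*787358372/844349 = 3705019 + (1/652)*(1/844349)*787358372 = 3705019 + 196839593/137628887 = 509917838123446/137628887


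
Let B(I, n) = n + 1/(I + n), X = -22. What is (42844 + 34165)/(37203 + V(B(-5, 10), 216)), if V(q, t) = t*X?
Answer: 77009/32451 ≈ 2.3731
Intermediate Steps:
V(q, t) = -22*t (V(q, t) = t*(-22) = -22*t)
(42844 + 34165)/(37203 + V(B(-5, 10), 216)) = (42844 + 34165)/(37203 - 22*216) = 77009/(37203 - 4752) = 77009/32451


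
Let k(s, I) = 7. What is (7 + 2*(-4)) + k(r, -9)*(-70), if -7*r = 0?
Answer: -491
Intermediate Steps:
r = 0 (r = -⅐*0 = 0)
(7 + 2*(-4)) + k(r, -9)*(-70) = (7 + 2*(-4)) + 7*(-70) = (7 - 8) - 490 = -1 - 490 = -491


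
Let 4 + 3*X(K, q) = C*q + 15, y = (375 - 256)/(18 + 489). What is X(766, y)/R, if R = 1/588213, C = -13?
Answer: 20260670/13 ≈ 1.5585e+6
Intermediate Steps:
y = 119/507 ≈ 0.23471
X(K, q) = 11/3 - 13*q/3 (X(K, q) = -4/3 + (-13*q + 15)/3 = -4/3 + (15 - 13*q)/3 = -4/3 + (5 - 13*q/3) = 11/3 - 13*q/3)
R = 1/588213 ≈ 1.7001e-6
X(766, y)/R = (11/3 - 13/3*119/507)/(1/588213) = (11/3 - 119/117)*588213 = (310/117)*588213 = 20260670/13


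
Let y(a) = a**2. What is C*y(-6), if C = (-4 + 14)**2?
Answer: 3600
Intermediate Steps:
C = 100 (C = 10**2 = 100)
C*y(-6) = 100*(-6)**2 = 100*36 = 3600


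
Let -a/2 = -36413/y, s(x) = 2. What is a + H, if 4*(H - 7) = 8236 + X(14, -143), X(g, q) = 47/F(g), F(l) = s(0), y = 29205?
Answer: 484655483/233640 ≈ 2074.4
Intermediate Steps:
F(l) = 2
X(g, q) = 47/2
H = 16575/8 (H = 7 + (8236 + 47/2)/4 = 7 + (1/4)*(16519/2) = 7 + 16519/8 = 16575/8 ≈ 2071.9)
a = 72826/29205 (a = -(-72826)/29205 = -2*(-36413/29205) = 72826/29205 ≈ 2.4936)
a + H = 72826/29205 + 16575/8 = 484655483/233640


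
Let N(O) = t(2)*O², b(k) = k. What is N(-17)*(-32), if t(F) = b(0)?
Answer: 0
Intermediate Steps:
t(F) = 0
N(O) = 0 (N(O) = 0*O² = 0)
N(-17)*(-32) = 0*(-32) = 0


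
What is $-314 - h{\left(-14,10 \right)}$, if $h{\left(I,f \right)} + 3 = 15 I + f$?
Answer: $-111$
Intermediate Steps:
$h{\left(I,f \right)} = -3 + f + 15 I$ ($h{\left(I,f \right)} = -3 + \left(15 I + f\right) = -3 + \left(f + 15 I\right) = -3 + f + 15 I$)
$-314 - h{\left(-14,10 \right)} = -314 - \left(-3 + 10 + 15 \left(-14\right)\right) = -314 - \left(-3 + 10 - 210\right) = -314 - -203 = -314 + 203 = -111$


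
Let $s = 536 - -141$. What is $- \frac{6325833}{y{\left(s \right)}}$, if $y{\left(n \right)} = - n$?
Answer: $\frac{6325833}{677} \approx 9343.9$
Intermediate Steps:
$s = 677$ ($s = 536 + 141 = 677$)
$- \frac{6325833}{y{\left(s \right)}} = - \frac{6325833}{\left(-1\right) 677} = - \frac{6325833}{-677} = \left(-6325833\right) \left(- \frac{1}{677}\right) = \frac{6325833}{677}$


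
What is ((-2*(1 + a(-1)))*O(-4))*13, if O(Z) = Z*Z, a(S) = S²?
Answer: -832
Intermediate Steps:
O(Z) = Z²
((-2*(1 + a(-1)))*O(-4))*13 = (-2*(1 + (-1)²)*(-4)²)*13 = (-2*(1 + 1)*16)*13 = (-2*2*16)*13 = -4*16*13 = -64*13 = -832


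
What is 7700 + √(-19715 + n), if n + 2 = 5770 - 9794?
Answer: 7700 + I*√23741 ≈ 7700.0 + 154.08*I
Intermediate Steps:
n = -4026 (n = -2 + (5770 - 9794) = -2 - 4024 = -4026)
7700 + √(-19715 + n) = 7700 + √(-19715 - 4026) = 7700 + √(-23741) = 7700 + I*√23741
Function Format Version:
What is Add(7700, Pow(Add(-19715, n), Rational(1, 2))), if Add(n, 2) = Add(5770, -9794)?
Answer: Add(7700, Mul(I, Pow(23741, Rational(1, 2)))) ≈ Add(7700.0, Mul(154.08, I))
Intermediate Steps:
n = -4026 (n = Add(-2, Add(5770, -9794)) = Add(-2, -4024) = -4026)
Add(7700, Pow(Add(-19715, n), Rational(1, 2))) = Add(7700, Pow(Add(-19715, -4026), Rational(1, 2))) = Add(7700, Pow(-23741, Rational(1, 2))) = Add(7700, Mul(I, Pow(23741, Rational(1, 2))))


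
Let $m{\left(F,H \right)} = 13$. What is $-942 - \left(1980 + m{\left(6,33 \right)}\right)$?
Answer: $-2935$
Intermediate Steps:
$-942 - \left(1980 + m{\left(6,33 \right)}\right) = -942 - 1993 = -2935$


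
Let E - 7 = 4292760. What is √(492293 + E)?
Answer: 2*√1196265 ≈ 2187.5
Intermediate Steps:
E = 4292767 (E = 7 + 4292760 = 4292767)
√(492293 + E) = √(492293 + 4292767) = √4785060 = 2*√1196265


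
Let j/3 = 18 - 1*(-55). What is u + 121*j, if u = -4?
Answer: 26495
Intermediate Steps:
j = 219 (j = 3*(18 - 1*(-55)) = 3*(18 + 55) = 3*73 = 219)
u + 121*j = -4 + 121*219 = -4 + 26499 = 26495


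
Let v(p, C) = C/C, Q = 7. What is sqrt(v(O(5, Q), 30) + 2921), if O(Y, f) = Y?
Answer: sqrt(2922) ≈ 54.056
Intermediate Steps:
v(p, C) = 1
sqrt(v(O(5, Q), 30) + 2921) = sqrt(1 + 2921) = sqrt(2922)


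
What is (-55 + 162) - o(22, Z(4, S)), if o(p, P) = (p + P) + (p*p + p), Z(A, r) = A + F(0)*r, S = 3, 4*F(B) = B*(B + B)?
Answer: -425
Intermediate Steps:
F(B) = B²/2 (F(B) = (B*(B + B))/4 = (B*(2*B))/4 = (2*B²)/4 = B²/2)
Z(A, r) = A (Z(A, r) = A + ((½)*0²)*r = A + ((½)*0)*r = A + 0*r = A + 0 = A)
o(p, P) = P + p² + 2*p (o(p, P) = (P + p) + (p² + p) = (P + p) + (p + p²) = P + p² + 2*p)
(-55 + 162) - o(22, Z(4, S)) = (-55 + 162) - (4 + 22² + 2*22) = 107 - (4 + 484 + 44) = 107 - 1*532 = 107 - 532 = -425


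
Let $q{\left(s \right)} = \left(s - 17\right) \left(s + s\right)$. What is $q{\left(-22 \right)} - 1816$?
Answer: $-100$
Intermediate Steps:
$q{\left(s \right)} = 2 s \left(-17 + s\right)$ ($q{\left(s \right)} = \left(-17 + s\right) 2 s = 2 s \left(-17 + s\right)$)
$q{\left(-22 \right)} - 1816 = 2 \left(-22\right) \left(-17 - 22\right) - 1816 = 2 \left(-22\right) \left(-39\right) - 1816 = 1716 - 1816 = -100$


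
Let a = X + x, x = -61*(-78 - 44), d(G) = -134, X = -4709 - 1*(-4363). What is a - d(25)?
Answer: 7230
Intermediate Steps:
X = -346 (X = -4709 + 4363 = -346)
x = 7442 (x = -61*(-122) = 7442)
a = 7096 (a = -346 + 7442 = 7096)
a - d(25) = 7096 - 1*(-134) = 7096 + 134 = 7230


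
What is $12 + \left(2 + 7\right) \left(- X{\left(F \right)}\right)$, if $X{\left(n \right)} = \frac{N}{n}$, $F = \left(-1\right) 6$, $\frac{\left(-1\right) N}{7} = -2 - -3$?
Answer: $\frac{3}{2} \approx 1.5$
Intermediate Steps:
$N = -7$ ($N = - 7 \left(-2 - -3\right) = - 7 \left(-2 + 3\right) = \left(-7\right) 1 = -7$)
$F = -6$
$X{\left(n \right)} = - \frac{7}{n}$
$12 + \left(2 + 7\right) \left(- X{\left(F \right)}\right) = 12 + \left(2 + 7\right) \left(- \frac{-7}{-6}\right) = 12 + 9 \left(- \frac{\left(-7\right) \left(-1\right)}{6}\right) = 12 + 9 \left(\left(-1\right) \frac{7}{6}\right) = 12 + 9 \left(- \frac{7}{6}\right) = 12 - \frac{21}{2} = \frac{3}{2}$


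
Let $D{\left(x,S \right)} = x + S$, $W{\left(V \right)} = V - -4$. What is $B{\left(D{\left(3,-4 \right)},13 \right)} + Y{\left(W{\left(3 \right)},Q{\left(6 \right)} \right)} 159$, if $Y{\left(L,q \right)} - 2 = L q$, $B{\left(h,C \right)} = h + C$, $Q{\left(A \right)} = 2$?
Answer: $2556$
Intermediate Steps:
$W{\left(V \right)} = 4 + V$ ($W{\left(V \right)} = V + 4 = 4 + V$)
$D{\left(x,S \right)} = S + x$
$B{\left(h,C \right)} = C + h$
$Y{\left(L,q \right)} = 2 + L q$
$B{\left(D{\left(3,-4 \right)},13 \right)} + Y{\left(W{\left(3 \right)},Q{\left(6 \right)} \right)} 159 = \left(13 + \left(-4 + 3\right)\right) + \left(2 + \left(4 + 3\right) 2\right) 159 = \left(13 - 1\right) + \left(2 + 7 \cdot 2\right) 159 = 12 + \left(2 + 14\right) 159 = 12 + 16 \cdot 159 = 12 + 2544 = 2556$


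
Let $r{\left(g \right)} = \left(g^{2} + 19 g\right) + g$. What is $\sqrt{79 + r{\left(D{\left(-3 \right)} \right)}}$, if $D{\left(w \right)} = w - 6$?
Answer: $2 i \sqrt{5} \approx 4.4721 i$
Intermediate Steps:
$D{\left(w \right)} = -6 + w$ ($D{\left(w \right)} = w - 6 = -6 + w$)
$r{\left(g \right)} = g^{2} + 20 g$
$\sqrt{79 + r{\left(D{\left(-3 \right)} \right)}} = \sqrt{79 + \left(-6 - 3\right) \left(20 - 9\right)} = \sqrt{79 - 9 \left(20 - 9\right)} = \sqrt{79 - 99} = \sqrt{-20} = 2 i \sqrt{5}$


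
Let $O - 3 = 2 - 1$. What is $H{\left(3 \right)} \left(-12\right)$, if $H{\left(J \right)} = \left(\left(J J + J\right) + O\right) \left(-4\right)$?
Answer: $768$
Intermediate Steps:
$O = 4$ ($O = 3 + \left(2 - 1\right) = 3 + 1 = 4$)
$H{\left(J \right)} = -16 - 4 J - 4 J^{2}$ ($H{\left(J \right)} = \left(\left(J J + J\right) + 4\right) \left(-4\right) = \left(\left(J^{2} + J\right) + 4\right) \left(-4\right) = \left(\left(J + J^{2}\right) + 4\right) \left(-4\right) = \left(4 + J + J^{2}\right) \left(-4\right) = -16 - 4 J - 4 J^{2}$)
$H{\left(3 \right)} \left(-12\right) = \left(-16 - 12 - 4 \cdot 3^{2}\right) \left(-12\right) = \left(-16 - 12 - 36\right) \left(-12\right) = \left(-64\right) \left(-12\right) = 768$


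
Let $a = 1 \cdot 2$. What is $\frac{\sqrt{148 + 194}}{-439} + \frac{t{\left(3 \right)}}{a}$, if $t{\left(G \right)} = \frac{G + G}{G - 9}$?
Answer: $- \frac{1}{2} - \frac{3 \sqrt{38}}{439} \approx -0.54213$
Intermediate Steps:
$t{\left(G \right)} = \frac{2 G}{-9 + G}$
$a = 2$
$\frac{\sqrt{148 + 194}}{-439} + \frac{t{\left(3 \right)}}{a} = \frac{\sqrt{148 + 194}}{-439} + \frac{2 \cdot 3 \frac{1}{-9 + 3}}{2} = \sqrt{342} \left(- \frac{1}{439}\right) + 2 \cdot 3 \frac{1}{-6} \cdot \frac{1}{2} = 3 \sqrt{38} \left(- \frac{1}{439}\right) + 2 \cdot 3 \left(- \frac{1}{6}\right) \frac{1}{2} = - \frac{3 \sqrt{38}}{439} - \frac{1}{2} = - \frac{1}{2} - \frac{3 \sqrt{38}}{439}$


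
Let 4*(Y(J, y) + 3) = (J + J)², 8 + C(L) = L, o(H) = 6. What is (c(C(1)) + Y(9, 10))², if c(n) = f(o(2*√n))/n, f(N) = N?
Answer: 291600/49 ≈ 5951.0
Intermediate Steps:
C(L) = -8 + L
Y(J, y) = -3 + J² (Y(J, y) = -3 + (J + J)²/4 = -3 + (2*J)²/4 = -3 + (4*J²)/4 = -3 + J²)
c(n) = 6/n
(c(C(1)) + Y(9, 10))² = (6/(-8 + 1) + (-3 + 9²))² = (6/(-7) + (-3 + 81))² = (6*(-⅐) + 78)² = (-6/7 + 78)² = (540/7)² = 291600/49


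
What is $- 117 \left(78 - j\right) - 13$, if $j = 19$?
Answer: $-6916$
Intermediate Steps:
$- 117 \left(78 - j\right) - 13 = - 117 \left(78 - 19\right) - 13 = \left(-117\right) 59 - 13 = -6903 - 13 = -6916$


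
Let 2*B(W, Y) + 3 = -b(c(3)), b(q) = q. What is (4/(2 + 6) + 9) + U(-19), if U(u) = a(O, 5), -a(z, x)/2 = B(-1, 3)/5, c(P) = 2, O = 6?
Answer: 21/2 ≈ 10.500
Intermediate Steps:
B(W, Y) = -5/2 (B(W, Y) = -3/2 + (-1*2)/2 = -3/2 + (½)*(-2) = -3/2 - 1 = -5/2)
a(z, x) = 1 (a(z, x) = -(-5)/5 = -2*(-½) = 1)
U(u) = 1
(4/(2 + 6) + 9) + U(-19) = (4/(2 + 6) + 9) + 1 = (4/8 + 9) + 1 = ((⅛)*4 + 9) + 1 = (½ + 9) + 1 = 19/2 + 1 = 21/2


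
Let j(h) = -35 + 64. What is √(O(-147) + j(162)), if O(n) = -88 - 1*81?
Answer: 2*I*√35 ≈ 11.832*I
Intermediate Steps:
O(n) = -169 (O(n) = -88 - 81 = -169)
j(h) = 29
√(O(-147) + j(162)) = √(-169 + 29) = √(-140) = 2*I*√35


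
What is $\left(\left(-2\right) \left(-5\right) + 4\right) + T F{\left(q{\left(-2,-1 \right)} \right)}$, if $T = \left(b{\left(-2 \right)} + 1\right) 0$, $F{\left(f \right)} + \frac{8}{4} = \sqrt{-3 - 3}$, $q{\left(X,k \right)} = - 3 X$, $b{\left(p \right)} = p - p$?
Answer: $14$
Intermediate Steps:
$b{\left(p \right)} = 0$
$F{\left(f \right)} = -2 + i \sqrt{6}$ ($F{\left(f \right)} = -2 + \sqrt{-3 - 3} = -2 + \sqrt{-6} = -2 + i \sqrt{6}$)
$T = 0$ ($T = \left(0 + 1\right) 0 = 1 \cdot 0 = 0$)
$\left(\left(-2\right) \left(-5\right) + 4\right) + T F{\left(q{\left(-2,-1 \right)} \right)} = \left(\left(-2\right) \left(-5\right) + 4\right) + 0 \left(-2 + i \sqrt{6}\right) = \left(10 + 4\right) + 0 = 14 + 0 = 14$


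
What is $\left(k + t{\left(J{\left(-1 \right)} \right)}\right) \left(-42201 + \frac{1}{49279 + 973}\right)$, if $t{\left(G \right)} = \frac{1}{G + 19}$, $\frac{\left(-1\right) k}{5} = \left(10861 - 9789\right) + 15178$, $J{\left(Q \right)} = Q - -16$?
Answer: $\frac{5858389227702849}{1708568} \approx 3.4288 \cdot 10^{9}$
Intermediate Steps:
$J{\left(Q \right)} = 16 + Q$ ($J{\left(Q \right)} = Q + 16 = 16 + Q$)
$k = -81250$ ($k = - 5 \left(\left(10861 - 9789\right) + 15178\right) = - 5 \left(1072 + 15178\right) = \left(-5\right) 16250 = -81250$)
$t{\left(G \right)} = \frac{1}{19 + G}$
$\left(k + t{\left(J{\left(-1 \right)} \right)}\right) \left(-42201 + \frac{1}{49279 + 973}\right) = \left(-81250 + \frac{1}{19 + \left(16 - 1\right)}\right) \left(-42201 + \frac{1}{49279 + 973}\right) = \left(-81250 + \frac{1}{19 + 15}\right) \left(-42201 + \frac{1}{50252}\right) = \left(-81250 + \frac{1}{34}\right) \left(-42201 + \frac{1}{50252}\right) = \left(-81250 + \frac{1}{34}\right) \left(- \frac{2120684651}{50252}\right) = \left(- \frac{2762499}{34}\right) \left(- \frac{2120684651}{50252}\right) = \frac{5858389227702849}{1708568}$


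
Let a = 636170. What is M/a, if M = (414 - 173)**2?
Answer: 58081/636170 ≈ 0.091298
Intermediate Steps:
M = 58081 (M = 241**2 = 58081)
M/a = 58081/636170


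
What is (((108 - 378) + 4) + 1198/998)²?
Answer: 17459658225/249001 ≈ 70119.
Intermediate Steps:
(((108 - 378) + 4) + 1198/998)² = ((-270 + 4) + 1198*(1/998))² = (-266 + 599/499)² = (-132135/499)² = 17459658225/249001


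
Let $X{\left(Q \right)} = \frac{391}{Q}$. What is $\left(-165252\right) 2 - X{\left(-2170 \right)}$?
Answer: $- \frac{717193289}{2170} \approx -3.305 \cdot 10^{5}$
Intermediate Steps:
$\left(-165252\right) 2 - X{\left(-2170 \right)} = \left(-165252\right) 2 - \frac{391}{-2170} = -330504 - 391 \left(- \frac{1}{2170}\right) = -330504 - - \frac{391}{2170} = -330504 + \frac{391}{2170} = - \frac{717193289}{2170}$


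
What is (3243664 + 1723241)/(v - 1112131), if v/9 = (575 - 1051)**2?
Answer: 4966905/927053 ≈ 5.3577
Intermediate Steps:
v = 2039184 (v = 9*(575 - 1051)**2 = 9*(-476)**2 = 9*226576 = 2039184)
(3243664 + 1723241)/(v - 1112131) = (3243664 + 1723241)/(2039184 - 1112131) = 4966905/927053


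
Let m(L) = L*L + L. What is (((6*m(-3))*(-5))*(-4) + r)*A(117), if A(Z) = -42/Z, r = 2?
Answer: -10108/39 ≈ -259.18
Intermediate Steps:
m(L) = L + L² (m(L) = L² + L = L + L²)
(((6*m(-3))*(-5))*(-4) + r)*A(117) = (((6*(-3*(1 - 3)))*(-5))*(-4) + 2)*(-42/117) = (((6*(-3*(-2)))*(-5))*(-4) + 2)*(-42*1/117) = (((6*6)*(-5))*(-4) + 2)*(-14/39) = ((36*(-5))*(-4) + 2)*(-14/39) = (-180*(-4) + 2)*(-14/39) = (720 + 2)*(-14/39) = 722*(-14/39) = -10108/39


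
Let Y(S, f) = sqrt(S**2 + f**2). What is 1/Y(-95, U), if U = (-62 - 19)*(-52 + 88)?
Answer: sqrt(8512081)/8512081 ≈ 0.00034275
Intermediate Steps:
U = -2916 (U = -81*36 = -2916)
1/Y(-95, U) = 1/(sqrt((-95)**2 + (-2916)**2)) = 1/(sqrt(9025 + 8503056)) = 1/(sqrt(8512081)) = sqrt(8512081)/8512081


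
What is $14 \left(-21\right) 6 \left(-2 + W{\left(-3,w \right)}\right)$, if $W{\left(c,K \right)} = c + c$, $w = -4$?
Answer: $14112$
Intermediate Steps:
$W{\left(c,K \right)} = 2 c$
$14 \left(-21\right) 6 \left(-2 + W{\left(-3,w \right)}\right) = 14 \left(-21\right) 6 \left(-2 + 2 \left(-3\right)\right) = - 294 \cdot 6 \left(-2 - 6\right) = - 294 \cdot 6 \left(-8\right) = \left(-294\right) \left(-48\right) = 14112$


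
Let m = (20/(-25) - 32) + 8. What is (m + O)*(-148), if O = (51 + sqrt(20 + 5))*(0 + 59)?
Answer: -2426608/5 ≈ -4.8532e+5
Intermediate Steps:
m = -124/5 (m = (20*(-1/25) - 32) + 8 = (-4/5 - 32) + 8 = -164/5 + 8 = -124/5 ≈ -24.800)
O = 3304 (O = (51 + sqrt(25))*59 = (51 + 5)*59 = 56*59 = 3304)
(m + O)*(-148) = (-124/5 + 3304)*(-148) = (16396/5)*(-148) = -2426608/5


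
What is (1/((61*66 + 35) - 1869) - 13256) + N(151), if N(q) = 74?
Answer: -28894943/2192 ≈ -13182.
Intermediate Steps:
(1/((61*66 + 35) - 1869) - 13256) + N(151) = (1/((61*66 + 35) - 1869) - 13256) + 74 = (1/((4026 + 35) - 1869) - 13256) + 74 = (1/(4061 - 1869) - 13256) + 74 = (1/2192 - 13256) + 74 = -29057151/2192 + 74 = -28894943/2192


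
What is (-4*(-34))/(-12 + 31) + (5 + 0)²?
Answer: 611/19 ≈ 32.158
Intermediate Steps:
(-4*(-34))/(-12 + 31) + (5 + 0)² = 136/19 + 5² = (1/19)*136 + 25 = 136/19 + 25 = 611/19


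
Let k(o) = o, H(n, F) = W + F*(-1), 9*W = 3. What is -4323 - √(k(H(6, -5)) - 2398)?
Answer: -4323 - I*√21534/3 ≈ -4323.0 - 48.915*I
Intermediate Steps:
W = ⅓ (W = (⅑)*3 = ⅓ ≈ 0.33333)
H(n, F) = ⅓ - F (H(n, F) = ⅓ + F*(-1) = ⅓ - F)
-4323 - √(k(H(6, -5)) - 2398) = -4323 - √((⅓ - 1*(-5)) - 2398) = -4323 - √((⅓ + 5) - 2398) = -4323 - √(16/3 - 2398) = -4323 - √(-7178/3) = -4323 - I*√21534/3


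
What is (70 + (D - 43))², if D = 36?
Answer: 3969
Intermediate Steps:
(70 + (D - 43))² = (70 + (36 - 43))² = (70 - 7)² = 63² = 3969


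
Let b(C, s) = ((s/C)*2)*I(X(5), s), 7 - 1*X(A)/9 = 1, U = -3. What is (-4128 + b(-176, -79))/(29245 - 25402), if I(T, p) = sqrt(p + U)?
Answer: -1376/1281 + 79*I*sqrt(82)/338184 ≈ -1.0742 + 0.0021153*I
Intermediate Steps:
X(A) = 54 (X(A) = 63 - 9*1 = 63 - 9 = 54)
I(T, p) = sqrt(-3 + p) (I(T, p) = sqrt(p - 3) = sqrt(-3 + p))
b(C, s) = 2*s*sqrt(-3 + s)/C (b(C, s) = ((s/C)*2)*sqrt(-3 + s) = (2*s/C)*sqrt(-3 + s) = 2*s*sqrt(-3 + s)/C)
(-4128 + b(-176, -79))/(29245 - 25402) = (-4128 + 2*(-79)*sqrt(-3 - 79)/(-176))/(29245 - 25402) = (-4128 + 2*(-79)*(-1/176)*sqrt(-82))/3843 = (-4128 + 2*(-79)*(-1/176)*(I*sqrt(82)))*(1/3843) = (-4128 + 79*I*sqrt(82)/88)*(1/3843) = -1376/1281 + 79*I*sqrt(82)/338184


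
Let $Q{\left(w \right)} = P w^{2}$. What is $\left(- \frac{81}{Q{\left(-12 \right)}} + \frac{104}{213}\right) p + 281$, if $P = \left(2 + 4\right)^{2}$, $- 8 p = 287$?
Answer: $\frac{28795595}{109056} \approx 264.04$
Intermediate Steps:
$p = - \frac{287}{8}$ ($p = \left(- \frac{1}{8}\right) 287 = - \frac{287}{8} \approx -35.875$)
$P = 36$ ($P = 6^{2} = 36$)
$Q{\left(w \right)} = 36 w^{2}$
$\left(- \frac{81}{Q{\left(-12 \right)}} + \frac{104}{213}\right) p + 281 = \left(- \frac{81}{36 \left(-12\right)^{2}} + \frac{104}{213}\right) \left(- \frac{287}{8}\right) + 281 = \left(- \frac{81}{36 \cdot 144} + 104 \cdot \frac{1}{213}\right) \left(- \frac{287}{8}\right) + 281 = \left(- \frac{81}{5184} + \frac{104}{213}\right) \left(- \frac{287}{8}\right) + 281 = \left(\left(-81\right) \frac{1}{5184} + \frac{104}{213}\right) \left(- \frac{287}{8}\right) + 281 = \left(- \frac{1}{64} + \frac{104}{213}\right) \left(- \frac{287}{8}\right) + 281 = \frac{6443}{13632} \left(- \frac{287}{8}\right) + 281 = - \frac{1849141}{109056} + 281 = \frac{28795595}{109056}$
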